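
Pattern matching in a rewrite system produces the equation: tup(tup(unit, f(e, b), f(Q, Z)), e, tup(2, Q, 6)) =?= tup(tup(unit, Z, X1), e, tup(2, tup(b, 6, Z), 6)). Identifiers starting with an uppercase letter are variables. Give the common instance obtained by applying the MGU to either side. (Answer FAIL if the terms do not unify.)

tup(tup(unit, f(e, b), f(tup(b, 6, f(e, b)), f(e, b))), e, tup(2, tup(b, 6, f(e, b)), 6))

Decompose tup/3: tup(unit, f(e, b), f(Q, Z)) =?= tup(unit, Z, X1),  e =?= e,  tup(2, Q, 6) =?= tup(2, tup(b, 6, Z), 6).
Decompose tup/3: unit =?= unit,  f(e, b) =?= Z,  f(Q, Z) =?= X1.
Delete trivial equation unit =?= unit.
Bind Z := f(e, b); substituting into the 2 remaining equations that mention Z gives: f(Q, f(e, b)) =?= X1,  tup(2, Q, 6) =?= tup(2, tup(b, 6, f(e, b)), 6).
Bind X1 := f(Q, f(e, b)); no other remaining equation mentions X1.
Delete trivial equation e =?= e.
Decompose tup/3: 2 =?= 2,  Q =?= tup(b, 6, f(e, b)),  6 =?= 6.
Delete trivial equation 2 =?= 2.
Bind Q := tup(b, 6, f(e, b)); no other remaining equation mentions Q. Substituting into the earlier binding gives X1 := f(tup(b, 6, f(e, b)), f(e, b)).
Delete trivial equation 6 =?= 6.
Applying the MGU to either side gives tup(tup(unit, f(e, b), f(tup(b, 6, f(e, b)), f(e, b))), e, tup(2, tup(b, 6, f(e, b)), 6)).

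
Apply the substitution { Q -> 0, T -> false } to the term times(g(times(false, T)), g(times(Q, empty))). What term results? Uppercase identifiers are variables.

Replace each occurrence of Q with 0.
Replace each occurrence of T with false.
Result: times(g(times(false, false)), g(times(0, empty))).

times(g(times(false, false)), g(times(0, empty)))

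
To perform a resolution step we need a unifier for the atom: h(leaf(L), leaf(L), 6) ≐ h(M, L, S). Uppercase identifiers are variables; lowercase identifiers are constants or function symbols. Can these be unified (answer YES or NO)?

NO

Decompose h/3: leaf(L) ≐ M,  leaf(L) ≐ L,  6 ≐ S.
Bind M := leaf(L); no other remaining equation mentions M.
Occurs check fails: L occurs in leaf(L); the equation L ≐ leaf(L) has no finite solution.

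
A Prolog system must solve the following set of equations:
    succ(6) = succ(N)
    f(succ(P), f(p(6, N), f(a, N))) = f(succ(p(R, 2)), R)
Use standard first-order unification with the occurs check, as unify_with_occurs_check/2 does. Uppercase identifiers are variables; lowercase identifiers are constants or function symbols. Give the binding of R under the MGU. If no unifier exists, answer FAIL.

Decompose succ/1: 6 = N.
Bind N := 6; substituting into the remaining equation gives: f(succ(P), f(p(6, 6), f(a, 6))) = f(succ(p(R, 2)), R).
Decompose f/2: succ(P) = succ(p(R, 2)),  f(p(6, 6), f(a, 6)) = R.
Decompose succ/1: P = p(R, 2).
Bind P := p(R, 2); no other remaining equation mentions P.
Bind R := f(p(6, 6), f(a, 6)). Substituting into the earlier binding gives P := p(f(p(6, 6), f(a, 6)), 2).
MGU = { N = 6, P = p(f(p(6, 6), f(a, 6)), 2), R = f(p(6, 6), f(a, 6)) }, so R = f(p(6, 6), f(a, 6)).

f(p(6, 6), f(a, 6))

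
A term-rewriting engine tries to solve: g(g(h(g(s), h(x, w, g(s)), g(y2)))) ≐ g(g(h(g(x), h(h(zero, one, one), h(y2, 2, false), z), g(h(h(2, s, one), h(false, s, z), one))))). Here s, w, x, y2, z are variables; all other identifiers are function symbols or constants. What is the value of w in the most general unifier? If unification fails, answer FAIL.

h(h(h(2, h(zero, one, one), one), h(false, h(zero, one, one), g(h(zero, one, one))), one), 2, false)

Decompose g/1: g(h(g(s), h(x, w, g(s)), g(y2))) ≐ g(h(g(x), h(h(zero, one, one), h(y2, 2, false), z), g(h(h(2, s, one), h(false, s, z), one)))).
Decompose g/1: h(g(s), h(x, w, g(s)), g(y2)) ≐ h(g(x), h(h(zero, one, one), h(y2, 2, false), z), g(h(h(2, s, one), h(false, s, z), one))).
Decompose h/3: g(s) ≐ g(x),  h(x, w, g(s)) ≐ h(h(zero, one, one), h(y2, 2, false), z),  g(y2) ≐ g(h(h(2, s, one), h(false, s, z), one)).
Decompose g/1: s ≐ x.
Bind s := x; substituting into the remaining equations gives: h(x, w, g(x)) ≐ h(h(zero, one, one), h(y2, 2, false), z),  g(y2) ≐ g(h(h(2, x, one), h(false, x, z), one)).
Decompose h/3: x ≐ h(zero, one, one),  w ≐ h(y2, 2, false),  g(x) ≐ z.
Bind x := h(zero, one, one); substituting into the 2 remaining equations that mention x gives: g(h(zero, one, one)) ≐ z,  g(y2) ≐ g(h(h(2, h(zero, one, one), one), h(false, h(zero, one, one), z), one)). Substituting into the earlier binding gives s := h(zero, one, one).
Bind w := h(y2, 2, false); no other remaining equation mentions w.
Bind z := g(h(zero, one, one)); substituting into the remaining equation gives: g(y2) ≐ g(h(h(2, h(zero, one, one), one), h(false, h(zero, one, one), g(h(zero, one, one))), one)).
Decompose g/1: y2 ≐ h(h(2, h(zero, one, one), one), h(false, h(zero, one, one), g(h(zero, one, one))), one).
Bind y2 := h(h(2, h(zero, one, one), one), h(false, h(zero, one, one), g(h(zero, one, one))), one). Substituting into the earlier binding gives w := h(h(h(2, h(zero, one, one), one), h(false, h(zero, one, one), g(h(zero, one, one))), one), 2, false).
MGU = { s ↦ h(zero, one, one), x ↦ h(zero, one, one), w ↦ h(h(h(2, h(zero, one, one), one), h(false, h(zero, one, one), g(h(zero, one, one))), one), 2, false), z ↦ g(h(zero, one, one)), y2 ↦ h(h(2, h(zero, one, one), one), h(false, h(zero, one, one), g(h(zero, one, one))), one) }, so w ↦ h(h(h(2, h(zero, one, one), one), h(false, h(zero, one, one), g(h(zero, one, one))), one), 2, false).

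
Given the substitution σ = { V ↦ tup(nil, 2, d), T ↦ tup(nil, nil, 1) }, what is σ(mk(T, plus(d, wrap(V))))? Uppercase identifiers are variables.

Replace each occurrence of V with tup(nil, 2, d).
Replace each occurrence of T with tup(nil, nil, 1).
Result: mk(tup(nil, nil, 1), plus(d, wrap(tup(nil, 2, d)))).

mk(tup(nil, nil, 1), plus(d, wrap(tup(nil, 2, d))))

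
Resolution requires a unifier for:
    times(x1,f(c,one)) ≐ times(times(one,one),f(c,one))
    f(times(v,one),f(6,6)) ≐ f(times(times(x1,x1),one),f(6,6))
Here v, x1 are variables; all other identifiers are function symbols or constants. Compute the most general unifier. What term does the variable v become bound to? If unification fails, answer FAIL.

times(times(one,one),times(one,one))

Decompose times/2: x1 ≐ times(one,one),  f(c,one) ≐ f(c,one).
Bind x1 := times(one,one); substituting into the one remaining equation that mentions x1 gives: f(times(v,one),f(6,6)) ≐ f(times(times(times(one,one),times(one,one)),one),f(6,6)).
Delete trivial equation f(c,one) ≐ f(c,one).
Decompose f/2: times(v,one) ≐ times(times(times(one,one),times(one,one)),one),  f(6,6) ≐ f(6,6).
Decompose times/2: v ≐ times(times(one,one),times(one,one)),  one ≐ one.
Bind v := times(times(one,one),times(one,one)); no other remaining equation mentions v.
Delete trivial equation one ≐ one.
Delete trivial equation f(6,6) ≐ f(6,6).
MGU = { x1 ↦ times(one,one), v ↦ times(times(one,one),times(one,one)) }, so v ↦ times(times(one,one),times(one,one)).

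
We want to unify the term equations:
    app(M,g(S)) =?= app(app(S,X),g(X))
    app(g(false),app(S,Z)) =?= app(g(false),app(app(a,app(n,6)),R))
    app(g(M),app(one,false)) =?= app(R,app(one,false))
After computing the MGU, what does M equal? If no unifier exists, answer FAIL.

Decompose app/2: M =?= app(S,X),  g(S) =?= g(X).
Bind M := app(S,X); substituting into the one remaining equation that mentions M gives: app(g(app(S,X)),app(one,false)) =?= app(R,app(one,false)).
Decompose g/1: S =?= X.
Bind S := X; substituting into the remaining equations gives: app(g(false),app(X,Z)) =?= app(g(false),app(app(a,app(n,6)),R)),  app(g(app(X,X)),app(one,false)) =?= app(R,app(one,false)). Substituting into the earlier binding gives M := app(X,X).
Decompose app/2: g(false) =?= g(false),  app(X,Z) =?= app(app(a,app(n,6)),R).
Delete trivial equation g(false) =?= g(false).
Decompose app/2: X =?= app(a,app(n,6)),  Z =?= R.
Bind X := app(a,app(n,6)); substituting into the one remaining equation that mentions X gives: app(g(app(app(a,app(n,6)),app(a,app(n,6)))),app(one,false)) =?= app(R,app(one,false)). Substituting into the earlier bindings gives M := app(app(a,app(n,6)),app(a,app(n,6))), S := app(a,app(n,6)).
Bind Z := R; no other remaining equation mentions Z.
Decompose app/2: g(app(app(a,app(n,6)),app(a,app(n,6)))) =?= R,  app(one,false) =?= app(one,false).
Bind R := g(app(app(a,app(n,6)),app(a,app(n,6)))); no other remaining equation mentions R. Substituting into the earlier binding gives Z := g(app(app(a,app(n,6)),app(a,app(n,6)))).
Delete trivial equation app(one,false) =?= app(one,false).
MGU = { M ↦ app(app(a,app(n,6)),app(a,app(n,6))), S ↦ app(a,app(n,6)), X ↦ app(a,app(n,6)), Z ↦ g(app(app(a,app(n,6)),app(a,app(n,6)))), R ↦ g(app(app(a,app(n,6)),app(a,app(n,6)))) }, so M ↦ app(app(a,app(n,6)),app(a,app(n,6))).

app(app(a,app(n,6)),app(a,app(n,6)))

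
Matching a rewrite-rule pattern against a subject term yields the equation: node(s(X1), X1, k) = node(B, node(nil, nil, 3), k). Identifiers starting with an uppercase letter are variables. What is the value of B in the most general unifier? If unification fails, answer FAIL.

Decompose node/3: s(X1) = B,  X1 = node(nil, nil, 3),  k = k.
Bind B := s(X1); no other remaining equation mentions B.
Bind X1 := node(nil, nil, 3); no other remaining equation mentions X1. Substituting into the earlier binding gives B := s(node(nil, nil, 3)).
Delete trivial equation k = k.
MGU = { B -> s(node(nil, nil, 3)), X1 -> node(nil, nil, 3) }, so B -> s(node(nil, nil, 3)).

s(node(nil, nil, 3))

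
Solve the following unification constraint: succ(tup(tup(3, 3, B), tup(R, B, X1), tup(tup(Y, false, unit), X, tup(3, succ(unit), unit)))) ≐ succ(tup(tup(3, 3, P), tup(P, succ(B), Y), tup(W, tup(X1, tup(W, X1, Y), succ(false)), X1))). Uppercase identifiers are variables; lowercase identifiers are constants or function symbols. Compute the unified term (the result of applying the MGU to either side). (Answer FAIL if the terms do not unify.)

Decompose succ/1: tup(tup(3, 3, B), tup(R, B, X1), tup(tup(Y, false, unit), X, tup(3, succ(unit), unit))) ≐ tup(tup(3, 3, P), tup(P, succ(B), Y), tup(W, tup(X1, tup(W, X1, Y), succ(false)), X1)).
Decompose tup/3: tup(3, 3, B) ≐ tup(3, 3, P),  tup(R, B, X1) ≐ tup(P, succ(B), Y),  tup(tup(Y, false, unit), X, tup(3, succ(unit), unit)) ≐ tup(W, tup(X1, tup(W, X1, Y), succ(false)), X1).
Decompose tup/3: 3 ≐ 3,  3 ≐ 3,  B ≐ P.
Delete trivial equation 3 ≐ 3.
Delete trivial equation 3 ≐ 3.
Bind B := P; substituting into the one remaining equation that mentions B gives: tup(R, P, X1) ≐ tup(P, succ(P), Y).
Decompose tup/3: R ≐ P,  P ≐ succ(P),  X1 ≐ Y.
Bind R := P; no other remaining equation mentions R.
Occurs check fails: P occurs in succ(P); the equation P ≐ succ(P) has no finite solution.

FAIL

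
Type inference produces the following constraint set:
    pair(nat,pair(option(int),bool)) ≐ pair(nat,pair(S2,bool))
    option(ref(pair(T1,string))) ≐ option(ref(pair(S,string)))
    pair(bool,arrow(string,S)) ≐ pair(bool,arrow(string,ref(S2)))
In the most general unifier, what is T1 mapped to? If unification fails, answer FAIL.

ref(option(int))

Decompose pair/2: nat ≐ nat,  pair(option(int),bool) ≐ pair(S2,bool).
Delete trivial equation nat ≐ nat.
Decompose pair/2: option(int) ≐ S2,  bool ≐ bool.
Bind S2 := option(int); substituting into the one remaining equation that mentions S2 gives: pair(bool,arrow(string,S)) ≐ pair(bool,arrow(string,ref(option(int)))).
Delete trivial equation bool ≐ bool.
Decompose option/1: ref(pair(T1,string)) ≐ ref(pair(S,string)).
Decompose ref/1: pair(T1,string) ≐ pair(S,string).
Decompose pair/2: T1 ≐ S,  string ≐ string.
Bind T1 := S; no other remaining equation mentions T1.
Delete trivial equation string ≐ string.
Decompose pair/2: bool ≐ bool,  arrow(string,S) ≐ arrow(string,ref(option(int))).
Delete trivial equation bool ≐ bool.
Decompose arrow/2: string ≐ string,  S ≐ ref(option(int)).
Delete trivial equation string ≐ string.
Bind S := ref(option(int)). Substituting into the earlier binding gives T1 := ref(option(int)).
MGU = { S2 := option(int), T1 := ref(option(int)), S := ref(option(int)) }, so T1 := ref(option(int)).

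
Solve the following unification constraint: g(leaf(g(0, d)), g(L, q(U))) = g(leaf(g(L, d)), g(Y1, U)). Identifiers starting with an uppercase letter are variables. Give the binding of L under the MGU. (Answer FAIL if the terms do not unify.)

Decompose g/2: leaf(g(0, d)) = leaf(g(L, d)),  g(L, q(U)) = g(Y1, U).
Decompose leaf/1: g(0, d) = g(L, d).
Decompose g/2: 0 = L,  d = d.
Bind L := 0; substituting into the one remaining equation that mentions L gives: g(0, q(U)) = g(Y1, U).
Delete trivial equation d = d.
Decompose g/2: 0 = Y1,  q(U) = U.
Bind Y1 := 0; no other remaining equation mentions Y1.
Occurs check fails: U occurs in q(U); the equation U = q(U) has no finite solution.

FAIL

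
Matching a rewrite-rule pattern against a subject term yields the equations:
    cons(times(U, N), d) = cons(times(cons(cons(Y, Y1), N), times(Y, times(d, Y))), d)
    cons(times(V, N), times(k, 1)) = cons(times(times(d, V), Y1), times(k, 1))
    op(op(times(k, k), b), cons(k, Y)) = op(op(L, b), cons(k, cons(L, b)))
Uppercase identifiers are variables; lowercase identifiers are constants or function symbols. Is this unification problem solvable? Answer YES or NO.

NO

Decompose cons/2: times(U, N) = times(cons(cons(Y, Y1), N), times(Y, times(d, Y))),  d = d.
Decompose times/2: U = cons(cons(Y, Y1), N),  N = times(Y, times(d, Y)).
Bind U := cons(cons(Y, Y1), N); no other remaining equation mentions U.
Bind N := times(Y, times(d, Y)); substituting into the one remaining equation that mentions N gives: cons(times(V, times(Y, times(d, Y))), times(k, 1)) = cons(times(times(d, V), Y1), times(k, 1)). Substituting into the earlier binding gives U := cons(cons(Y, Y1), times(Y, times(d, Y))).
Delete trivial equation d = d.
Decompose cons/2: times(V, times(Y, times(d, Y))) = times(times(d, V), Y1),  times(k, 1) = times(k, 1).
Decompose times/2: V = times(d, V),  times(Y, times(d, Y)) = Y1.
Occurs check fails: V occurs in times(d, V); the equation V = times(d, V) has no finite solution.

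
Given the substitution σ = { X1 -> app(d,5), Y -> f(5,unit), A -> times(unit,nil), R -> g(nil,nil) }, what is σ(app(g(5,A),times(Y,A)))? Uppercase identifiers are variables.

app(g(5,times(unit,nil)),times(f(5,unit),times(unit,nil)))

Replace each occurrence of Y with f(5,unit).
Replace each occurrence of A with times(unit,nil).
Result: app(g(5,times(unit,nil)),times(f(5,unit),times(unit,nil))).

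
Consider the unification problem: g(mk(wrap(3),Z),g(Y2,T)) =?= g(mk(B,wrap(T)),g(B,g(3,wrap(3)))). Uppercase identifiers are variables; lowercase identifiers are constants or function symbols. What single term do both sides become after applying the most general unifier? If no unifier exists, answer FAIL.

g(mk(wrap(3),wrap(g(3,wrap(3)))),g(wrap(3),g(3,wrap(3))))

Decompose g/2: mk(wrap(3),Z) =?= mk(B,wrap(T)),  g(Y2,T) =?= g(B,g(3,wrap(3))).
Decompose mk/2: wrap(3) =?= B,  Z =?= wrap(T).
Bind B := wrap(3); substituting into the one remaining equation that mentions B gives: g(Y2,T) =?= g(wrap(3),g(3,wrap(3))).
Bind Z := wrap(T); no other remaining equation mentions Z.
Decompose g/2: Y2 =?= wrap(3),  T =?= g(3,wrap(3)).
Bind Y2 := wrap(3); no other remaining equation mentions Y2.
Bind T := g(3,wrap(3)). Substituting into the earlier binding gives Z := wrap(g(3,wrap(3))).
Applying the MGU to either side gives g(mk(wrap(3),wrap(g(3,wrap(3)))),g(wrap(3),g(3,wrap(3)))).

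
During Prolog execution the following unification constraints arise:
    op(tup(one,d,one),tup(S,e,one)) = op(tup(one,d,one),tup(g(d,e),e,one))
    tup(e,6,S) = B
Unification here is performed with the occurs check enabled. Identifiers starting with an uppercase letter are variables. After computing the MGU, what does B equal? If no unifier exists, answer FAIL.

tup(e,6,g(d,e))

Decompose op/2: tup(one,d,one) = tup(one,d,one),  tup(S,e,one) = tup(g(d,e),e,one).
Delete trivial equation tup(one,d,one) = tup(one,d,one).
Decompose tup/3: S = g(d,e),  e = e,  one = one.
Bind S := g(d,e); substituting into the one remaining equation that mentions S gives: tup(e,6,g(d,e)) = B.
Delete trivial equation e = e.
Delete trivial equation one = one.
Bind B := tup(e,6,g(d,e)).
MGU = { S ↦ g(d,e), B ↦ tup(e,6,g(d,e)) }, so B ↦ tup(e,6,g(d,e)).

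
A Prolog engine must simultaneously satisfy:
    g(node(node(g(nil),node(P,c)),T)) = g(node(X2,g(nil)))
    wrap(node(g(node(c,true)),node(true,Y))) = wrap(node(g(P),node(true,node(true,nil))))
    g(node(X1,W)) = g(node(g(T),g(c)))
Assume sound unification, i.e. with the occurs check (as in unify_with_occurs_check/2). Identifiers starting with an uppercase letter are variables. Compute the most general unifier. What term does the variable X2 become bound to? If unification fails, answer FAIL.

node(g(nil),node(node(c,true),c))

Decompose g/1: node(node(g(nil),node(P,c)),T) = node(X2,g(nil)).
Decompose node/2: node(g(nil),node(P,c)) = X2,  T = g(nil).
Bind X2 := node(g(nil),node(P,c)); no other remaining equation mentions X2.
Bind T := g(nil); substituting into the one remaining equation that mentions T gives: g(node(X1,W)) = g(node(g(g(nil)),g(c))).
Decompose wrap/1: node(g(node(c,true)),node(true,Y)) = node(g(P),node(true,node(true,nil))).
Decompose node/2: g(node(c,true)) = g(P),  node(true,Y) = node(true,node(true,nil)).
Decompose g/1: node(c,true) = P.
Bind P := node(c,true); no other remaining equation mentions P. Substituting into the earlier binding gives X2 := node(g(nil),node(node(c,true),c)).
Decompose node/2: true = true,  Y = node(true,nil).
Delete trivial equation true = true.
Bind Y := node(true,nil); no other remaining equation mentions Y.
Decompose g/1: node(X1,W) = node(g(g(nil)),g(c)).
Decompose node/2: X1 = g(g(nil)),  W = g(c).
Bind X1 := g(g(nil)); no other remaining equation mentions X1.
Bind W := g(c).
MGU = { X2 = node(g(nil),node(node(c,true),c)), T = g(nil), P = node(c,true), Y = node(true,nil), X1 = g(g(nil)), W = g(c) }, so X2 = node(g(nil),node(node(c,true),c)).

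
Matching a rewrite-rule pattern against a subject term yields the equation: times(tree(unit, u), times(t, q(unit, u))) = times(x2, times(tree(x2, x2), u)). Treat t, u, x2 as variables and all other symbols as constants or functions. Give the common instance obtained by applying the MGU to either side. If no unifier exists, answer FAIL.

FAIL

Decompose times/2: tree(unit, u) = x2,  times(t, q(unit, u)) = times(tree(x2, x2), u).
Bind x2 := tree(unit, u); substituting into the remaining equation gives: times(t, q(unit, u)) = times(tree(tree(unit, u), tree(unit, u)), u).
Decompose times/2: t = tree(tree(unit, u), tree(unit, u)),  q(unit, u) = u.
Bind t := tree(tree(unit, u), tree(unit, u)); no other remaining equation mentions t.
Occurs check fails: u occurs in q(unit, u); the equation u = q(unit, u) has no finite solution.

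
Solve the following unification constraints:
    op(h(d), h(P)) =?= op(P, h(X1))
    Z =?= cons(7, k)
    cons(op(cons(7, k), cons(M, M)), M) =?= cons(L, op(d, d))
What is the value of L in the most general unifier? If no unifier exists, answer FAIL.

op(cons(7, k), cons(op(d, d), op(d, d)))

Decompose op/2: h(d) =?= P,  h(P) =?= h(X1).
Bind P := h(d); substituting into the one remaining equation that mentions P gives: h(h(d)) =?= h(X1).
Decompose h/1: h(d) =?= X1.
Bind X1 := h(d); no other remaining equation mentions X1.
Bind Z := cons(7, k); no other remaining equation mentions Z.
Decompose cons/2: op(cons(7, k), cons(M, M)) =?= L,  M =?= op(d, d).
Bind L := op(cons(7, k), cons(M, M)); no other remaining equation mentions L.
Bind M := op(d, d). Substituting into the earlier binding gives L := op(cons(7, k), cons(op(d, d), op(d, d))).
MGU = { P -> h(d), X1 -> h(d), Z -> cons(7, k), L -> op(cons(7, k), cons(op(d, d), op(d, d))), M -> op(d, d) }, so L -> op(cons(7, k), cons(op(d, d), op(d, d))).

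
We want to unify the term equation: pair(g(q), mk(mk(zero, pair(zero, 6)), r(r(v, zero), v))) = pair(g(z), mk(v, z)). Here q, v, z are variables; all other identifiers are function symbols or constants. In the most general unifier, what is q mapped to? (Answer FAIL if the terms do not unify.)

Decompose pair/2: g(q) = g(z),  mk(mk(zero, pair(zero, 6)), r(r(v, zero), v)) = mk(v, z).
Decompose g/1: q = z.
Bind q := z; no other remaining equation mentions q.
Decompose mk/2: mk(zero, pair(zero, 6)) = v,  r(r(v, zero), v) = z.
Bind v := mk(zero, pair(zero, 6)); substituting into the remaining equation gives: r(r(mk(zero, pair(zero, 6)), zero), mk(zero, pair(zero, 6))) = z.
Bind z := r(r(mk(zero, pair(zero, 6)), zero), mk(zero, pair(zero, 6))). Substituting into the earlier binding gives q := r(r(mk(zero, pair(zero, 6)), zero), mk(zero, pair(zero, 6))).
MGU = { q := r(r(mk(zero, pair(zero, 6)), zero), mk(zero, pair(zero, 6))), v := mk(zero, pair(zero, 6)), z := r(r(mk(zero, pair(zero, 6)), zero), mk(zero, pair(zero, 6))) }, so q := r(r(mk(zero, pair(zero, 6)), zero), mk(zero, pair(zero, 6))).

r(r(mk(zero, pair(zero, 6)), zero), mk(zero, pair(zero, 6)))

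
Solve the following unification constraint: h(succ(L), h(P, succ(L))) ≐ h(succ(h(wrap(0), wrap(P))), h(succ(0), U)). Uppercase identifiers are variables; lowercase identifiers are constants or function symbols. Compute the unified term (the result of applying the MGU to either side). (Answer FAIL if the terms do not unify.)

h(succ(h(wrap(0), wrap(succ(0)))), h(succ(0), succ(h(wrap(0), wrap(succ(0))))))

Decompose h/2: succ(L) ≐ succ(h(wrap(0), wrap(P))),  h(P, succ(L)) ≐ h(succ(0), U).
Decompose succ/1: L ≐ h(wrap(0), wrap(P)).
Bind L := h(wrap(0), wrap(P)); substituting into the remaining equation gives: h(P, succ(h(wrap(0), wrap(P)))) ≐ h(succ(0), U).
Decompose h/2: P ≐ succ(0),  succ(h(wrap(0), wrap(P))) ≐ U.
Bind P := succ(0); substituting into the remaining equation gives: succ(h(wrap(0), wrap(succ(0)))) ≐ U. Substituting into the earlier binding gives L := h(wrap(0), wrap(succ(0))).
Bind U := succ(h(wrap(0), wrap(succ(0)))).
Applying the MGU to either side gives h(succ(h(wrap(0), wrap(succ(0)))), h(succ(0), succ(h(wrap(0), wrap(succ(0)))))).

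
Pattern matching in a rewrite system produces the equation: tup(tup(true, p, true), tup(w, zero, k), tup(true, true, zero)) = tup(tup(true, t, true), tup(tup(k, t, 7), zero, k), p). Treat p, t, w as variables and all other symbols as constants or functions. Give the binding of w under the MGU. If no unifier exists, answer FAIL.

tup(k, tup(true, true, zero), 7)

Decompose tup/3: tup(true, p, true) = tup(true, t, true),  tup(w, zero, k) = tup(tup(k, t, 7), zero, k),  tup(true, true, zero) = p.
Decompose tup/3: true = true,  p = t,  true = true.
Delete trivial equation true = true.
Bind p := t; substituting into the one remaining equation that mentions p gives: tup(true, true, zero) = t.
Delete trivial equation true = true.
Decompose tup/3: w = tup(k, t, 7),  zero = zero,  k = k.
Bind w := tup(k, t, 7); no other remaining equation mentions w.
Delete trivial equation zero = zero.
Delete trivial equation k = k.
Bind t := tup(true, true, zero). Substituting into the earlier bindings gives p := tup(true, true, zero), w := tup(k, tup(true, true, zero), 7).
MGU = { p -> tup(true, true, zero), w -> tup(k, tup(true, true, zero), 7), t -> tup(true, true, zero) }, so w -> tup(k, tup(true, true, zero), 7).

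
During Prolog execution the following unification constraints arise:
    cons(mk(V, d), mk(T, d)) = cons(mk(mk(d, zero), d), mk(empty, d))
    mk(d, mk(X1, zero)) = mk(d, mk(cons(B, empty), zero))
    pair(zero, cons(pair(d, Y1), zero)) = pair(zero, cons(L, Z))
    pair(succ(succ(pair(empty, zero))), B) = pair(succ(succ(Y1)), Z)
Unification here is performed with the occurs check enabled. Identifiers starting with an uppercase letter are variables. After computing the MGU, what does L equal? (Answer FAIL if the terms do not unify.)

pair(d, pair(empty, zero))

Decompose cons/2: mk(V, d) = mk(mk(d, zero), d),  mk(T, d) = mk(empty, d).
Decompose mk/2: V = mk(d, zero),  d = d.
Bind V := mk(d, zero); no other remaining equation mentions V.
Delete trivial equation d = d.
Decompose mk/2: T = empty,  d = d.
Bind T := empty; no other remaining equation mentions T.
Delete trivial equation d = d.
Decompose mk/2: d = d,  mk(X1, zero) = mk(cons(B, empty), zero).
Delete trivial equation d = d.
Decompose mk/2: X1 = cons(B, empty),  zero = zero.
Bind X1 := cons(B, empty); no other remaining equation mentions X1.
Delete trivial equation zero = zero.
Decompose pair/2: zero = zero,  cons(pair(d, Y1), zero) = cons(L, Z).
Delete trivial equation zero = zero.
Decompose cons/2: pair(d, Y1) = L,  zero = Z.
Bind L := pair(d, Y1); no other remaining equation mentions L.
Bind Z := zero; substituting into the remaining equation gives: pair(succ(succ(pair(empty, zero))), B) = pair(succ(succ(Y1)), zero).
Decompose pair/2: succ(succ(pair(empty, zero))) = succ(succ(Y1)),  B = zero.
Decompose succ/1: succ(pair(empty, zero)) = succ(Y1).
Decompose succ/1: pair(empty, zero) = Y1.
Bind Y1 := pair(empty, zero); no other remaining equation mentions Y1. Substituting into the earlier binding gives L := pair(d, pair(empty, zero)).
Bind B := zero. Substituting into the earlier binding gives X1 := cons(zero, empty).
MGU = { V -> mk(d, zero), T -> empty, X1 -> cons(zero, empty), L -> pair(d, pair(empty, zero)), Z -> zero, Y1 -> pair(empty, zero), B -> zero }, so L -> pair(d, pair(empty, zero)).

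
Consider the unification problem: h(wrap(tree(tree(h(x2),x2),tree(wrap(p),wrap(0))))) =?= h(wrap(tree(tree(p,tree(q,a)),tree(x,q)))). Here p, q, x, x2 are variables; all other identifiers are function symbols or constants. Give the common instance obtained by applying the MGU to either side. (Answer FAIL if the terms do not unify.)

Decompose h/1: wrap(tree(tree(h(x2),x2),tree(wrap(p),wrap(0)))) =?= wrap(tree(tree(p,tree(q,a)),tree(x,q))).
Decompose wrap/1: tree(tree(h(x2),x2),tree(wrap(p),wrap(0))) =?= tree(tree(p,tree(q,a)),tree(x,q)).
Decompose tree/2: tree(h(x2),x2) =?= tree(p,tree(q,a)),  tree(wrap(p),wrap(0)) =?= tree(x,q).
Decompose tree/2: h(x2) =?= p,  x2 =?= tree(q,a).
Bind p := h(x2); substituting into the one remaining equation that mentions p gives: tree(wrap(h(x2)),wrap(0)) =?= tree(x,q).
Bind x2 := tree(q,a); substituting into the remaining equation gives: tree(wrap(h(tree(q,a))),wrap(0)) =?= tree(x,q). Substituting into the earlier binding gives p := h(tree(q,a)).
Decompose tree/2: wrap(h(tree(q,a))) =?= x,  wrap(0) =?= q.
Bind x := wrap(h(tree(q,a))); no other remaining equation mentions x.
Bind q := wrap(0). Substituting into the earlier bindings gives p := h(tree(wrap(0),a)), x2 := tree(wrap(0),a), x := wrap(h(tree(wrap(0),a))).
Applying the MGU to either side gives h(wrap(tree(tree(h(tree(wrap(0),a)),tree(wrap(0),a)),tree(wrap(h(tree(wrap(0),a))),wrap(0))))).

h(wrap(tree(tree(h(tree(wrap(0),a)),tree(wrap(0),a)),tree(wrap(h(tree(wrap(0),a))),wrap(0)))))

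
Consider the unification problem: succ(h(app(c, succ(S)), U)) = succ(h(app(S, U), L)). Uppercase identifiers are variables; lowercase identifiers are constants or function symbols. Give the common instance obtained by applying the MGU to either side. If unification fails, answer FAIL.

Decompose succ/1: h(app(c, succ(S)), U) = h(app(S, U), L).
Decompose h/2: app(c, succ(S)) = app(S, U),  U = L.
Decompose app/2: c = S,  succ(S) = U.
Bind S := c; substituting into the one remaining equation that mentions S gives: succ(c) = U.
Bind U := succ(c); substituting into the remaining equation gives: succ(c) = L.
Bind L := succ(c).
Applying the MGU to either side gives succ(h(app(c, succ(c)), succ(c))).

succ(h(app(c, succ(c)), succ(c)))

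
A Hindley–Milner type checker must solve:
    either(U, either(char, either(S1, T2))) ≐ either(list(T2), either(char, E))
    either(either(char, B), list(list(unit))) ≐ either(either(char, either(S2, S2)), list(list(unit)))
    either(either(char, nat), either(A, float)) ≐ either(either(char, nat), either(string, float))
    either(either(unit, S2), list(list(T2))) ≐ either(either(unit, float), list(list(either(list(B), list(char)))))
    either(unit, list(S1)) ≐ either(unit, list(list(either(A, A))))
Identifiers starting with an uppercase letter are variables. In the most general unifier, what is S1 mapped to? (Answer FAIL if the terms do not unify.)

list(either(string, string))

Decompose either/2: U ≐ list(T2),  either(char, either(S1, T2)) ≐ either(char, E).
Bind U := list(T2); no other remaining equation mentions U.
Decompose either/2: char ≐ char,  either(S1, T2) ≐ E.
Delete trivial equation char ≐ char.
Bind E := either(S1, T2); no other remaining equation mentions E.
Decompose either/2: either(char, B) ≐ either(char, either(S2, S2)),  list(list(unit)) ≐ list(list(unit)).
Decompose either/2: char ≐ char,  B ≐ either(S2, S2).
Delete trivial equation char ≐ char.
Bind B := either(S2, S2); substituting into the one remaining equation that mentions B gives: either(either(unit, S2), list(list(T2))) ≐ either(either(unit, float), list(list(either(list(either(S2, S2)), list(char))))).
Delete trivial equation list(list(unit)) ≐ list(list(unit)).
Decompose either/2: either(char, nat) ≐ either(char, nat),  either(A, float) ≐ either(string, float).
Delete trivial equation either(char, nat) ≐ either(char, nat).
Decompose either/2: A ≐ string,  float ≐ float.
Bind A := string; substituting into the one remaining equation that mentions A gives: either(unit, list(S1)) ≐ either(unit, list(list(either(string, string)))).
Delete trivial equation float ≐ float.
Decompose either/2: either(unit, S2) ≐ either(unit, float),  list(list(T2)) ≐ list(list(either(list(either(S2, S2)), list(char)))).
Decompose either/2: unit ≐ unit,  S2 ≐ float.
Delete trivial equation unit ≐ unit.
Bind S2 := float; substituting into the one remaining equation that mentions S2 gives: list(list(T2)) ≐ list(list(either(list(either(float, float)), list(char)))). Substituting into the earlier binding gives B := either(float, float).
Decompose list/1: list(T2) ≐ list(either(list(either(float, float)), list(char))).
Decompose list/1: T2 ≐ either(list(either(float, float)), list(char)).
Bind T2 := either(list(either(float, float)), list(char)); no other remaining equation mentions T2. Substituting into the earlier bindings gives U := list(either(list(either(float, float)), list(char))), E := either(S1, either(list(either(float, float)), list(char))).
Decompose either/2: unit ≐ unit,  list(S1) ≐ list(list(either(string, string))).
Delete trivial equation unit ≐ unit.
Decompose list/1: S1 ≐ list(either(string, string)).
Bind S1 := list(either(string, string)). Substituting into the earlier binding gives E := either(list(either(string, string)), either(list(either(float, float)), list(char))).
MGU = { U ↦ list(either(list(either(float, float)), list(char))), E ↦ either(list(either(string, string)), either(list(either(float, float)), list(char))), B ↦ either(float, float), A ↦ string, S2 ↦ float, T2 ↦ either(list(either(float, float)), list(char)), S1 ↦ list(either(string, string)) }, so S1 ↦ list(either(string, string)).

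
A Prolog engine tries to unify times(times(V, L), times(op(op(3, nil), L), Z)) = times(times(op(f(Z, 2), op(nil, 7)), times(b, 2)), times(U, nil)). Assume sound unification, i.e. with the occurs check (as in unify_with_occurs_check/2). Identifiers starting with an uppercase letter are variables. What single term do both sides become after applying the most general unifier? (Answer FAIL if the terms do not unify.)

Decompose times/2: times(V, L) = times(op(f(Z, 2), op(nil, 7)), times(b, 2)),  times(op(op(3, nil), L), Z) = times(U, nil).
Decompose times/2: V = op(f(Z, 2), op(nil, 7)),  L = times(b, 2).
Bind V := op(f(Z, 2), op(nil, 7)); no other remaining equation mentions V.
Bind L := times(b, 2); substituting into the remaining equation gives: times(op(op(3, nil), times(b, 2)), Z) = times(U, nil).
Decompose times/2: op(op(3, nil), times(b, 2)) = U,  Z = nil.
Bind U := op(op(3, nil), times(b, 2)); no other remaining equation mentions U.
Bind Z := nil. Substituting into the earlier binding gives V := op(f(nil, 2), op(nil, 7)).
Applying the MGU to either side gives times(times(op(f(nil, 2), op(nil, 7)), times(b, 2)), times(op(op(3, nil), times(b, 2)), nil)).

times(times(op(f(nil, 2), op(nil, 7)), times(b, 2)), times(op(op(3, nil), times(b, 2)), nil))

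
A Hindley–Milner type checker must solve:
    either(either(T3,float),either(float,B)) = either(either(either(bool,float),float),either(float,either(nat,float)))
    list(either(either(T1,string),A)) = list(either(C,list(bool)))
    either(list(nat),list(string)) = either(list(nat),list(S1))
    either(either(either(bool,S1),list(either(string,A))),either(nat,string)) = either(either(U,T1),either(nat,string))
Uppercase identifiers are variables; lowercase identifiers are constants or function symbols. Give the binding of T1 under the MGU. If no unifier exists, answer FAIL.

list(either(string,list(bool)))

Decompose either/2: either(T3,float) = either(either(bool,float),float),  either(float,B) = either(float,either(nat,float)).
Decompose either/2: T3 = either(bool,float),  float = float.
Bind T3 := either(bool,float); no other remaining equation mentions T3.
Delete trivial equation float = float.
Decompose either/2: float = float,  B = either(nat,float).
Delete trivial equation float = float.
Bind B := either(nat,float); no other remaining equation mentions B.
Decompose list/1: either(either(T1,string),A) = either(C,list(bool)).
Decompose either/2: either(T1,string) = C,  A = list(bool).
Bind C := either(T1,string); no other remaining equation mentions C.
Bind A := list(bool); substituting into the one remaining equation that mentions A gives: either(either(either(bool,S1),list(either(string,list(bool)))),either(nat,string)) = either(either(U,T1),either(nat,string)).
Decompose either/2: list(nat) = list(nat),  list(string) = list(S1).
Delete trivial equation list(nat) = list(nat).
Decompose list/1: string = S1.
Bind S1 := string; substituting into the remaining equation gives: either(either(either(bool,string),list(either(string,list(bool)))),either(nat,string)) = either(either(U,T1),either(nat,string)).
Decompose either/2: either(either(bool,string),list(either(string,list(bool)))) = either(U,T1),  either(nat,string) = either(nat,string).
Decompose either/2: either(bool,string) = U,  list(either(string,list(bool))) = T1.
Bind U := either(bool,string); no other remaining equation mentions U.
Bind T1 := list(either(string,list(bool))); no other remaining equation mentions T1. Substituting into the earlier binding gives C := either(list(either(string,list(bool))),string).
Delete trivial equation either(nat,string) = either(nat,string).
MGU = { T3 := either(bool,float), B := either(nat,float), C := either(list(either(string,list(bool))),string), A := list(bool), S1 := string, U := either(bool,string), T1 := list(either(string,list(bool))) }, so T1 := list(either(string,list(bool))).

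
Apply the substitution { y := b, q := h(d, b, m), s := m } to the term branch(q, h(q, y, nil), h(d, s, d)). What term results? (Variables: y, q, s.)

branch(h(d, b, m), h(h(d, b, m), b, nil), h(d, m, d))

Replace each occurrence of y with b.
Replace each occurrence of q with h(d, b, m).
Replace each occurrence of s with m.
Result: branch(h(d, b, m), h(h(d, b, m), b, nil), h(d, m, d)).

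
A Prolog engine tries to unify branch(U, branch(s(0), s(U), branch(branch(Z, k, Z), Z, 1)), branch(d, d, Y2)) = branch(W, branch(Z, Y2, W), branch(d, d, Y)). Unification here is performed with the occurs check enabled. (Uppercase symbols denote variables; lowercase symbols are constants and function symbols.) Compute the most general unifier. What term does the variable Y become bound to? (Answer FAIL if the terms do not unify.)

s(branch(branch(s(0), k, s(0)), s(0), 1))

Decompose branch/3: U = W,  branch(s(0), s(U), branch(branch(Z, k, Z), Z, 1)) = branch(Z, Y2, W),  branch(d, d, Y2) = branch(d, d, Y).
Bind U := W; substituting into the one remaining equation that mentions U gives: branch(s(0), s(W), branch(branch(Z, k, Z), Z, 1)) = branch(Z, Y2, W).
Decompose branch/3: s(0) = Z,  s(W) = Y2,  branch(branch(Z, k, Z), Z, 1) = W.
Bind Z := s(0); substituting into the one remaining equation that mentions Z gives: branch(branch(s(0), k, s(0)), s(0), 1) = W.
Bind Y2 := s(W); substituting into the one remaining equation that mentions Y2 gives: branch(d, d, s(W)) = branch(d, d, Y).
Bind W := branch(branch(s(0), k, s(0)), s(0), 1); substituting into the remaining equation gives: branch(d, d, s(branch(branch(s(0), k, s(0)), s(0), 1))) = branch(d, d, Y). Substituting into the earlier bindings gives U := branch(branch(s(0), k, s(0)), s(0), 1), Y2 := s(branch(branch(s(0), k, s(0)), s(0), 1)).
Decompose branch/3: d = d,  d = d,  s(branch(branch(s(0), k, s(0)), s(0), 1)) = Y.
Delete trivial equation d = d.
Delete trivial equation d = d.
Bind Y := s(branch(branch(s(0), k, s(0)), s(0), 1)).
MGU = { U = branch(branch(s(0), k, s(0)), s(0), 1), Z = s(0), Y2 = s(branch(branch(s(0), k, s(0)), s(0), 1)), W = branch(branch(s(0), k, s(0)), s(0), 1), Y = s(branch(branch(s(0), k, s(0)), s(0), 1)) }, so Y = s(branch(branch(s(0), k, s(0)), s(0), 1)).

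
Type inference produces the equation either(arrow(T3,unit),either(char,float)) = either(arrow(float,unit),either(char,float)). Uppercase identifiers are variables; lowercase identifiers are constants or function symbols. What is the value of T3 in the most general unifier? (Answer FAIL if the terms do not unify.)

float

Decompose either/2: arrow(T3,unit) = arrow(float,unit),  either(char,float) = either(char,float).
Decompose arrow/2: T3 = float,  unit = unit.
Bind T3 := float; no other remaining equation mentions T3.
Delete trivial equation unit = unit.
Delete trivial equation either(char,float) = either(char,float).
MGU = { T3 ↦ float }, so T3 ↦ float.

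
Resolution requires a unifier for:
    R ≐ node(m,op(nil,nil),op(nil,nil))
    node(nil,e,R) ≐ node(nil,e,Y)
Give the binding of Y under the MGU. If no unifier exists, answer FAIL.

Bind R := node(m,op(nil,nil),op(nil,nil)); substituting into the remaining equation gives: node(nil,e,node(m,op(nil,nil),op(nil,nil))) ≐ node(nil,e,Y).
Decompose node/3: nil ≐ nil,  e ≐ e,  node(m,op(nil,nil),op(nil,nil)) ≐ Y.
Delete trivial equation nil ≐ nil.
Delete trivial equation e ≐ e.
Bind Y := node(m,op(nil,nil),op(nil,nil)).
MGU = { R := node(m,op(nil,nil),op(nil,nil)), Y := node(m,op(nil,nil),op(nil,nil)) }, so Y := node(m,op(nil,nil),op(nil,nil)).

node(m,op(nil,nil),op(nil,nil))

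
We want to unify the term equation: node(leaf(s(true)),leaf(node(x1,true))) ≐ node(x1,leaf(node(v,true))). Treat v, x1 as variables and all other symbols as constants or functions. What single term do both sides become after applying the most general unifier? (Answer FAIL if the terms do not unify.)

Decompose node/2: leaf(s(true)) ≐ x1,  leaf(node(x1,true)) ≐ leaf(node(v,true)).
Bind x1 := leaf(s(true)); substituting into the remaining equation gives: leaf(node(leaf(s(true)),true)) ≐ leaf(node(v,true)).
Decompose leaf/1: node(leaf(s(true)),true) ≐ node(v,true).
Decompose node/2: leaf(s(true)) ≐ v,  true ≐ true.
Bind v := leaf(s(true)); no other remaining equation mentions v.
Delete trivial equation true ≐ true.
Applying the MGU to either side gives node(leaf(s(true)),leaf(node(leaf(s(true)),true))).

node(leaf(s(true)),leaf(node(leaf(s(true)),true)))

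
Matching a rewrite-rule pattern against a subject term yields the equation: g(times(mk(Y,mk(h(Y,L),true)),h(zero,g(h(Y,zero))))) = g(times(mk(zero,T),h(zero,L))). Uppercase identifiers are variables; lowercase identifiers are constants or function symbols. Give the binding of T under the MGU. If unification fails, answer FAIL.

mk(h(zero,g(h(zero,zero))),true)

Decompose g/1: times(mk(Y,mk(h(Y,L),true)),h(zero,g(h(Y,zero)))) = times(mk(zero,T),h(zero,L)).
Decompose times/2: mk(Y,mk(h(Y,L),true)) = mk(zero,T),  h(zero,g(h(Y,zero))) = h(zero,L).
Decompose mk/2: Y = zero,  mk(h(Y,L),true) = T.
Bind Y := zero; substituting into the remaining equations gives: mk(h(zero,L),true) = T,  h(zero,g(h(zero,zero))) = h(zero,L).
Bind T := mk(h(zero,L),true); no other remaining equation mentions T.
Decompose h/2: zero = zero,  g(h(zero,zero)) = L.
Delete trivial equation zero = zero.
Bind L := g(h(zero,zero)). Substituting into the earlier binding gives T := mk(h(zero,g(h(zero,zero))),true).
MGU = { Y := zero, T := mk(h(zero,g(h(zero,zero))),true), L := g(h(zero,zero)) }, so T := mk(h(zero,g(h(zero,zero))),true).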